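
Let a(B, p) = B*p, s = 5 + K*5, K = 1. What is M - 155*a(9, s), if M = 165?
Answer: -13785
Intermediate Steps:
s = 10 (s = 5 + 1*5 = 5 + 5 = 10)
M - 155*a(9, s) = 165 - 1395*10 = 165 - 155*90 = 165 - 13950 = -13785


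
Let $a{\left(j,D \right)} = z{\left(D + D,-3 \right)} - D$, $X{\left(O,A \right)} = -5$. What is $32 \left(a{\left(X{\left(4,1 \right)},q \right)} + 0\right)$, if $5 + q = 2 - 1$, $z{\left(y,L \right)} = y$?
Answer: $-128$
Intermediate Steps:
$q = -4$ ($q = -5 + \left(2 - 1\right) = -5 + 1 = -4$)
$a{\left(j,D \right)} = D$ ($a{\left(j,D \right)} = \left(D + D\right) - D = 2 D - D = D$)
$32 \left(a{\left(X{\left(4,1 \right)},q \right)} + 0\right) = 32 \left(-4 + 0\right) = 32 \left(-4\right) = -128$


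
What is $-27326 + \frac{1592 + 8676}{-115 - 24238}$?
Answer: $- \frac{665480346}{24353} \approx -27326.0$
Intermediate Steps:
$-27326 + \frac{1592 + 8676}{-115 - 24238} = -27326 + \frac{10268}{-24353} = -27326 + 10268 \left(- \frac{1}{24353}\right) = -27326 - \frac{10268}{24353} = - \frac{665480346}{24353}$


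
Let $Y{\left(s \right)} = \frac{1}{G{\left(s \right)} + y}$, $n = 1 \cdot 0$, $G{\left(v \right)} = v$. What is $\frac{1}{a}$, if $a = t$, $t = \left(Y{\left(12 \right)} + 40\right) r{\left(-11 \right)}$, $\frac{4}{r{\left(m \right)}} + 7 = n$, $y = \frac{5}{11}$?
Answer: $- \frac{959}{21964} \approx -0.043662$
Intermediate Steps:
$y = \frac{5}{11}$ ($y = 5 \cdot \frac{1}{11} = \frac{5}{11} \approx 0.45455$)
$n = 0$
$r{\left(m \right)} = - \frac{4}{7}$ ($r{\left(m \right)} = \frac{4}{-7 + 0} = \frac{4}{-7} = 4 \left(- \frac{1}{7}\right) = - \frac{4}{7}$)
$Y{\left(s \right)} = \frac{1}{\frac{5}{11} + s}$ ($Y{\left(s \right)} = \frac{1}{s + \frac{5}{11}} = \frac{1}{\frac{5}{11} + s}$)
$t = - \frac{21964}{959}$ ($t = \left(\frac{11}{5 + 11 \cdot 12} + 40\right) \left(- \frac{4}{7}\right) = \left(\frac{11}{5 + 132} + 40\right) \left(- \frac{4}{7}\right) = \left(\frac{11}{137} + 40\right) \left(- \frac{4}{7}\right) = \frac{5491}{137} \left(- \frac{4}{7}\right) = - \frac{21964}{959} \approx -22.903$)
$a = - \frac{21964}{959} \approx -22.903$
$\frac{1}{a} = \frac{1}{- \frac{21964}{959}} = - \frac{959}{21964}$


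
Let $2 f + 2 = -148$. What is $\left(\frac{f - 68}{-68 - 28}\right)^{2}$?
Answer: $\frac{20449}{9216} \approx 2.2189$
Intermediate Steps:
$f = -75$ ($f = -1 + \frac{1}{2} \left(-148\right) = -1 - 74 = -75$)
$\left(\frac{f - 68}{-68 - 28}\right)^{2} = \left(\frac{-75 - 68}{-68 - 28}\right)^{2} = \left(- \frac{143}{-96}\right)^{2} = \left(\left(-143\right) \left(- \frac{1}{96}\right)\right)^{2} = \left(\frac{143}{96}\right)^{2} = \frac{20449}{9216}$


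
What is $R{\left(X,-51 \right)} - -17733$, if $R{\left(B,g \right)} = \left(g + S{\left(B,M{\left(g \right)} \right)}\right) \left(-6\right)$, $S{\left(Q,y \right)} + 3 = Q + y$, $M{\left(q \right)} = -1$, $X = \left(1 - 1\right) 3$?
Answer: $18063$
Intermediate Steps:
$X = 0$ ($X = 0 \cdot 3 = 0$)
$S{\left(Q,y \right)} = -3 + Q + y$ ($S{\left(Q,y \right)} = -3 + \left(Q + y\right) = -3 + Q + y$)
$R{\left(B,g \right)} = 24 - 6 B - 6 g$ ($R{\left(B,g \right)} = \left(g - \left(4 - B\right)\right) \left(-6\right) = \left(g + \left(-4 + B\right)\right) \left(-6\right) = \left(-4 + B + g\right) \left(-6\right) = 24 - 6 B - 6 g$)
$R{\left(X,-51 \right)} - -17733 = \left(24 - 0 - -306\right) - -17733 = \left(24 + 0 + 306\right) + 17733 = 330 + 17733 = 18063$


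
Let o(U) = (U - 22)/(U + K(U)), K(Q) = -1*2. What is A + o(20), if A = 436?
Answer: 3923/9 ≈ 435.89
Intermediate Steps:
K(Q) = -2
o(U) = (-22 + U)/(-2 + U) (o(U) = (U - 22)/(U - 2) = (-22 + U)/(-2 + U))
A + o(20) = 436 + (-22 + 20)/(-2 + 20) = 436 - 2/18 = 436 + (1/18)*(-2) = 436 - ⅑ = 3923/9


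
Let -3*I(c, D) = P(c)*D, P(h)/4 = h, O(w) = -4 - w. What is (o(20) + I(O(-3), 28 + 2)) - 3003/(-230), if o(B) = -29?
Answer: 5533/230 ≈ 24.057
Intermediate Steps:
P(h) = 4*h
I(c, D) = -4*D*c/3 (I(c, D) = -4*c*D/3 = -4*D*c/3)
(o(20) + I(O(-3), 28 + 2)) - 3003/(-230) = (-29 - 4*(28 + 2)*(-4 - 1*(-3))/3) - 3003/(-230) = (-29 - 4/3*30*(-4 + 3)) - 3003*(-1/230) = (-29 - 4/3*30*(-1)) + 3003/230 = (-29 + 40) + 3003/230 = 11 + 3003/230 = 5533/230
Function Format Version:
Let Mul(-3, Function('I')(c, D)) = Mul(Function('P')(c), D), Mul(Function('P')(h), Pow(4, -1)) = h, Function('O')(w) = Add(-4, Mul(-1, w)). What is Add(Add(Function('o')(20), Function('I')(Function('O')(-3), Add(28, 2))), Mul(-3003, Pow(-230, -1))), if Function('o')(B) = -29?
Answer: Rational(5533, 230) ≈ 24.057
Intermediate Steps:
Function('P')(h) = Mul(4, h)
Function('I')(c, D) = Mul(Rational(-4, 3), D, c) (Function('I')(c, D) = Mul(Rational(-1, 3), Mul(Mul(4, c), D)) = Mul(Rational(-1, 3), Mul(4, D, c)) = Mul(Rational(-4, 3), D, c))
Add(Add(Function('o')(20), Function('I')(Function('O')(-3), Add(28, 2))), Mul(-3003, Pow(-230, -1))) = Add(Add(-29, Mul(Rational(-4, 3), Add(28, 2), Add(-4, Mul(-1, -3)))), Mul(-3003, Pow(-230, -1))) = Add(Add(-29, Mul(Rational(-4, 3), 30, Add(-4, 3))), Mul(-3003, Rational(-1, 230))) = Add(Add(-29, Mul(Rational(-4, 3), 30, -1)), Rational(3003, 230)) = Add(Add(-29, 40), Rational(3003, 230)) = Add(11, Rational(3003, 230)) = Rational(5533, 230)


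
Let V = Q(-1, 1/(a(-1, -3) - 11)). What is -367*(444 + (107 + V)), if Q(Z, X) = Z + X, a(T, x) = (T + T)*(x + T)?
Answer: -605183/3 ≈ -2.0173e+5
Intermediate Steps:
a(T, x) = 2*T*(T + x) (a(T, x) = (2*T)*(T + x) = 2*T*(T + x))
Q(Z, X) = X + Z
V = -4/3 (V = 1/(2*(-1)*(-1 - 3) - 11) - 1 = 1/(2*(-1)*(-4) - 11) - 1 = 1/(8 - 11) - 1 = 1/(-3) - 1 = -⅓ - 1 = -4/3 ≈ -1.3333)
-367*(444 + (107 + V)) = -367*(444 + (107 - 4/3)) = -367*(444 + 317/3) = -367*1649/3 = -605183/3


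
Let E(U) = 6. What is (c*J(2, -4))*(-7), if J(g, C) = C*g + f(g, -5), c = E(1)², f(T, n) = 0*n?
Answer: 2016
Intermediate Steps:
f(T, n) = 0
c = 36 (c = 6² = 36)
J(g, C) = C*g (J(g, C) = C*g + 0 = C*g)
(c*J(2, -4))*(-7) = (36*(-4*2))*(-7) = (36*(-8))*(-7) = -288*(-7) = 2016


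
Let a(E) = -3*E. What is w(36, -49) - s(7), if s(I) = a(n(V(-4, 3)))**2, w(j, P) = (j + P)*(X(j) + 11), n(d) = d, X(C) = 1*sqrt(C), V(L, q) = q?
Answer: -302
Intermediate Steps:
X(C) = sqrt(C)
w(j, P) = (11 + sqrt(j))*(P + j) (w(j, P) = (j + P)*(sqrt(j) + 11) = (P + j)*(11 + sqrt(j)) = (11 + sqrt(j))*(P + j))
s(I) = 81 (s(I) = (-3*3)**2 = (-9)**2 = 81)
w(36, -49) - s(7) = (36**(3/2) + 11*(-49) + 11*36 - 49*sqrt(36)) - 1*81 = (216 - 539 + 396 - 49*6) - 81 = (216 - 539 + 396 - 294) - 81 = -221 - 81 = -302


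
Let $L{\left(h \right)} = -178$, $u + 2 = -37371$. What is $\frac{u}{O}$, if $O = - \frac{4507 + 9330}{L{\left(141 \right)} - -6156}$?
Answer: $\frac{223415794}{13837} \approx 16146.0$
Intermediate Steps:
$u = -37373$ ($u = -2 - 37371 = -37373$)
$O = - \frac{13837}{5978}$ ($O = - \frac{4507 + 9330}{-178 - -6156} = - \frac{13837}{-178 + \left(6188 - 32\right)} = - \frac{13837}{-178 + 6156} = - \frac{13837}{5978} \approx -2.3147$)
$\frac{u}{O} = - \frac{37373}{- \frac{13837}{5978}} = \left(-37373\right) \left(- \frac{5978}{13837}\right) = \frac{223415794}{13837}$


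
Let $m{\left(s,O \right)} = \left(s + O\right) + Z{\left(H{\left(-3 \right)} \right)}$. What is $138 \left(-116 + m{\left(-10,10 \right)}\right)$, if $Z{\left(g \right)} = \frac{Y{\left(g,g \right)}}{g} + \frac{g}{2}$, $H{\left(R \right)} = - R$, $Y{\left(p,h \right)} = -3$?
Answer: $-15939$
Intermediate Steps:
$Z{\left(g \right)} = \frac{g}{2} - \frac{3}{g}$ ($Z{\left(g \right)} = - \frac{3}{g} + \frac{g}{2} = \frac{g}{2} - \frac{3}{g}$)
$m{\left(s,O \right)} = \frac{1}{2} + O + s$ ($m{\left(s,O \right)} = \left(s + O\right) - \left(1 - \left(- \frac{1}{2}\right) \left(-3\right)\right) = \left(O + s\right) + \left(\frac{1}{2} \cdot 3 - \frac{3}{3}\right) = \left(O + s\right) + \left(\frac{3}{2} - 1\right) = \left(O + s\right) + \frac{1}{2} = \frac{1}{2} + O + s$)
$138 \left(-116 + m{\left(-10,10 \right)}\right) = 138 \left(-116 + \left(\frac{1}{2} + 10 - 10\right)\right) = 138 \left(-116 + \frac{1}{2}\right) = 138 \left(- \frac{231}{2}\right) = -15939$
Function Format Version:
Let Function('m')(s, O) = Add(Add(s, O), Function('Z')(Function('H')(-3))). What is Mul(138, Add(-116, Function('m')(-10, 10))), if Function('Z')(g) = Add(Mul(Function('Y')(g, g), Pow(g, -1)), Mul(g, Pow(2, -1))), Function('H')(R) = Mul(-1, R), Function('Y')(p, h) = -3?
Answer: -15939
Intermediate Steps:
Function('Z')(g) = Add(Mul(Rational(1, 2), g), Mul(-3, Pow(g, -1))) (Function('Z')(g) = Add(Mul(-3, Pow(g, -1)), Mul(g, Pow(2, -1))) = Add(Mul(-3, Pow(g, -1)), Mul(g, Rational(1, 2))) = Add(Mul(-3, Pow(g, -1)), Mul(Rational(1, 2), g)) = Add(Mul(Rational(1, 2), g), Mul(-3, Pow(g, -1))))
Function('m')(s, O) = Add(Rational(1, 2), O, s) (Function('m')(s, O) = Add(Add(s, O), Add(Mul(Rational(1, 2), Mul(-1, -3)), Mul(-3, Pow(Mul(-1, -3), -1)))) = Add(Add(O, s), Add(Mul(Rational(1, 2), 3), Mul(-3, Pow(3, -1)))) = Add(Add(O, s), Add(Rational(3, 2), Mul(-3, Rational(1, 3)))) = Add(Add(O, s), Add(Rational(3, 2), -1)) = Add(Add(O, s), Rational(1, 2)) = Add(Rational(1, 2), O, s))
Mul(138, Add(-116, Function('m')(-10, 10))) = Mul(138, Add(-116, Add(Rational(1, 2), 10, -10))) = Mul(138, Add(-116, Rational(1, 2))) = Mul(138, Rational(-231, 2)) = -15939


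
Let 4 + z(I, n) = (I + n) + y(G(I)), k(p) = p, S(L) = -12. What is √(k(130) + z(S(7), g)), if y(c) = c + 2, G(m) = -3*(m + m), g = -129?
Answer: √59 ≈ 7.6811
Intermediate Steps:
G(m) = -6*m
y(c) = 2 + c
z(I, n) = -2 + n - 5*I (z(I, n) = -4 + ((I + n) + (2 - 6*I)) = -4 + (2 + n - 5*I) = -2 + n - 5*I)
√(k(130) + z(S(7), g)) = √(130 + (-2 - 129 - 5*(-12))) = √(130 + (-2 - 129 + 60)) = √(130 - 71) = √59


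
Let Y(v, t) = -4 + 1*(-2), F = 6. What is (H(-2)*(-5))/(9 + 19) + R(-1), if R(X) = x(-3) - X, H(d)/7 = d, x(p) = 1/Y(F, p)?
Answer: 10/3 ≈ 3.3333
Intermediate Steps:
Y(v, t) = -6 (Y(v, t) = -4 - 2 = -6)
x(p) = -1/6 (x(p) = 1/(-6) = -1/6)
H(d) = 7*d
R(X) = -1/6 - X
(H(-2)*(-5))/(9 + 19) + R(-1) = ((7*(-2))*(-5))/(9 + 19) + (-1/6 - 1*(-1)) = (-14*(-5))/28 + (-1/6 + 1) = (1/28)*70 + 5/6 = 5/2 + 5/6 = 10/3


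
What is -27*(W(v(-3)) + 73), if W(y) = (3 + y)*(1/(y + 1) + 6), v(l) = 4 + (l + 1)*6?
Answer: -8262/7 ≈ -1180.3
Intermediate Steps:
v(l) = 10 + 6*l (v(l) = 4 + (1 + l)*6 = 4 + (6 + 6*l) = 10 + 6*l)
W(y) = (3 + y)*(6 + 1/(1 + y)) (W(y) = (3 + y)*(1/(1 + y) + 6) = (3 + y)*(6 + 1/(1 + y)))
-27*(W(v(-3)) + 73) = -27*((21 + 6*(10 + 6*(-3))² + 25*(10 + 6*(-3)))/(1 + (10 + 6*(-3))) + 73) = -27*((21 + 6*(10 - 18)² + 25*(10 - 18))/(1 + (10 - 18)) + 73) = -27*((21 + 6*(-8)² + 25*(-8))/(1 - 8) + 73) = -27*((21 + 6*64 - 200)/(-7) + 73) = -27*(-(21 + 384 - 200)/7 + 73) = -27*(-⅐*205 + 73) = -27*(-205/7 + 73) = -27*306/7 = -8262/7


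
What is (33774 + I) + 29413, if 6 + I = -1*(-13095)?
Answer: 76276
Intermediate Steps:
I = 13089 (I = -6 - 1*(-13095) = -6 + 13095 = 13089)
(33774 + I) + 29413 = (33774 + 13089) + 29413 = 46863 + 29413 = 76276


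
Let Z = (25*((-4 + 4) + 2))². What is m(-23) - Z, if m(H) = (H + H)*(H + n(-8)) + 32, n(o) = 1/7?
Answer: -9916/7 ≈ -1416.6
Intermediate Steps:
n(o) = ⅐
Z = 2500 (Z = (25*(0 + 2))² = (25*2)² = 50² = 2500)
m(H) = 32 + 2*H*(⅐ + H) (m(H) = (H + H)*(H + ⅐) + 32 = (2*H)*(⅐ + H) + 32 = 2*H*(⅐ + H) + 32 = 32 + 2*H*(⅐ + H))
m(-23) - Z = (32 + 2*(-23)² + (2/7)*(-23)) - 1*2500 = (32 + 2*529 - 46/7) - 2500 = (32 + 1058 - 46/7) - 2500 = 7584/7 - 2500 = -9916/7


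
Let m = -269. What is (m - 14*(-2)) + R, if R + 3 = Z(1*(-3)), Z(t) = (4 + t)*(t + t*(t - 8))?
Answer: -214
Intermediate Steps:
Z(t) = (4 + t)*(t + t*(-8 + t))
R = 27 (R = -3 + (1*(-3))*(-28 + (1*(-3))**2 - 3*(-3)) = -3 - 3*(-28 + (-3)**2 - 3*(-3)) = -3 - 3*(-28 + 9 + 9) = -3 - 3*(-10) = -3 + 30 = 27)
(m - 14*(-2)) + R = (-269 - 14*(-2)) + 27 = (-269 + 28) + 27 = -241 + 27 = -214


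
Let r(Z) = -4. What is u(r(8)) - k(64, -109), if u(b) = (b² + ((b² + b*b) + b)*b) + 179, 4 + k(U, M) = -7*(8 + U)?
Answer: 591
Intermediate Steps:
k(U, M) = -60 - 7*U (k(U, M) = -4 - 7*(8 + U) = -4 + (-56 - 7*U) = -60 - 7*U)
u(b) = 179 + b² + b*(b + 2*b²) (u(b) = (b² + ((b² + b²) + b)*b) + 179 = (b² + (2*b² + b)*b) + 179 = (b² + (b + 2*b²)*b) + 179 = (b² + b*(b + 2*b²)) + 179 = 179 + b² + b*(b + 2*b²))
u(r(8)) - k(64, -109) = (179 + 2*(-4)² + 2*(-4)³) - (-60 - 7*64) = (179 + 2*16 + 2*(-64)) - (-60 - 448) = (179 + 32 - 128) - 1*(-508) = 83 + 508 = 591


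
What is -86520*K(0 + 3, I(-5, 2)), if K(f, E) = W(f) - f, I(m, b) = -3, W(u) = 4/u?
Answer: 144200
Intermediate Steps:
K(f, E) = -f + 4/f (K(f, E) = 4/f - f = -f + 4/f)
-86520*K(0 + 3, I(-5, 2)) = -86520*(-(0 + 3) + 4/(0 + 3)) = -86520*(-1*3 + 4/3) = -86520*(-3 + 4*(1/3)) = -86520*(-3 + 4/3) = -86520*(-5/3) = 144200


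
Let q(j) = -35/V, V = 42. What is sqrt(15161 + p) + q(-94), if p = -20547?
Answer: -5/6 + I*sqrt(5386) ≈ -0.83333 + 73.389*I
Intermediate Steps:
q(j) = -5/6 (q(j) = -35/42 = -35*1/42 = -5/6)
sqrt(15161 + p) + q(-94) = sqrt(15161 - 20547) - 5/6 = sqrt(-5386) - 5/6 = I*sqrt(5386) - 5/6 = -5/6 + I*sqrt(5386)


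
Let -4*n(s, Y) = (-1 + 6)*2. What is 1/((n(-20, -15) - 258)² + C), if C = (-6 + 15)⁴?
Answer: 4/297685 ≈ 1.3437e-5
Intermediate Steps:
n(s, Y) = -5/2 (n(s, Y) = -(-1 + 6)*2/4 = -5*2/4 = -¼*10 = -5/2)
C = 6561 (C = 9⁴ = 6561)
1/((n(-20, -15) - 258)² + C) = 1/((-5/2 - 258)² + 6561) = 1/((-521/2)² + 6561) = 1/(271441/4 + 6561) = 1/(297685/4) = 4/297685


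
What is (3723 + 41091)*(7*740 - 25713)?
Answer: -920165862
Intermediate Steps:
(3723 + 41091)*(7*740 - 25713) = 44814*(5180 - 25713) = 44814*(-20533) = -920165862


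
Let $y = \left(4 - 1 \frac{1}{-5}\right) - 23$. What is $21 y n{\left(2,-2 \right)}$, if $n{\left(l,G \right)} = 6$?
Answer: $- \frac{11844}{5} \approx -2368.8$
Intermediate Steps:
$y = - \frac{94}{5}$ ($y = \left(4 - 1 \left(- \frac{1}{5}\right)\right) - 23 = \left(4 - - \frac{1}{5}\right) - 23 = \left(4 + \frac{1}{5}\right) - 23 = \frac{21}{5} - 23 = - \frac{94}{5} \approx -18.8$)
$21 y n{\left(2,-2 \right)} = 21 \left(- \frac{94}{5}\right) 6 = \left(- \frac{1974}{5}\right) 6 = - \frac{11844}{5}$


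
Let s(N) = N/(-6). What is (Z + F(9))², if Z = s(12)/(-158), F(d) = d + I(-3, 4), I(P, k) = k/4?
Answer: 625681/6241 ≈ 100.25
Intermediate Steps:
I(P, k) = k/4 (I(P, k) = k*(¼) = k/4)
s(N) = -N/6 (s(N) = N*(-⅙) = -N/6)
F(d) = 1 + d (F(d) = d + (¼)*4 = d + 1 = 1 + d)
Z = 1/79 (Z = -⅙*12/(-158) = -2*(-1/158) = 1/79 ≈ 0.012658)
(Z + F(9))² = (1/79 + (1 + 9))² = (1/79 + 10)² = (791/79)² = 625681/6241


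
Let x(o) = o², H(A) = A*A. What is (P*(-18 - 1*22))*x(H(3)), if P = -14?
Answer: 45360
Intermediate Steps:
H(A) = A²
(P*(-18 - 1*22))*x(H(3)) = (-14*(-18 - 1*22))*(3²)² = -14*(-18 - 22)*9² = -14*(-40)*81 = 560*81 = 45360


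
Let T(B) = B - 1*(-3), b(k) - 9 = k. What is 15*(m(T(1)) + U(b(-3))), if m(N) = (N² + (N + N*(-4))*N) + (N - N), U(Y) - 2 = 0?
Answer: -450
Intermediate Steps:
b(k) = 9 + k
U(Y) = 2 (U(Y) = 2 + 0 = 2)
T(B) = 3 + B (T(B) = B + 3 = 3 + B)
m(N) = -2*N² (m(N) = (N² + (N - 4*N)*N) + 0 = (N² + (-3*N)*N) + 0 = (N² - 3*N²) + 0 = -2*N² + 0 = -2*N²)
15*(m(T(1)) + U(b(-3))) = 15*(-2*(3 + 1)² + 2) = 15*(-2*4² + 2) = 15*(-2*16 + 2) = 15*(-32 + 2) = 15*(-30) = -450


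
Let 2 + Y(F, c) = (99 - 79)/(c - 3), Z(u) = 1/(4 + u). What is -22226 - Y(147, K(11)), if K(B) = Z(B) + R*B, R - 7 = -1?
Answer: -10512102/473 ≈ -22224.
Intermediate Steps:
R = 6 (R = 7 - 1 = 6)
K(B) = 1/(4 + B) + 6*B
Y(F, c) = -2 + 20/(-3 + c) (Y(F, c) = -2 + (99 - 79)/(c - 3) = -2 + 20/(-3 + c))
-22226 - Y(147, K(11)) = -22226 - 2*(13 - (1 + 6*11*(4 + 11))/(4 + 11))/(-3 + (1 + 6*11*(4 + 11))/(4 + 11)) = -22226 - 2*(13 - (1 + 6*11*15)/15)/(-3 + (1 + 6*11*15)/15) = -22226 - 2*(13 - (1 + 990)/15)/(-3 + (1 + 990)/15) = -22226 - 2*(13 - 991/15)/(-3 + (1/15)*991) = -22226 - 2*(13 - 1*991/15)/(-3 + 991/15) = -22226 - 2*(13 - 991/15)/946/15 = -22226 - 2*15*(-796)/(946*15) = -22226 - 1*(-796/473) = -22226 + 796/473 = -10512102/473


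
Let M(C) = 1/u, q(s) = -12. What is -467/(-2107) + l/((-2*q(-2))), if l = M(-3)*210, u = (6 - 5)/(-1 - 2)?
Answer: -219367/8428 ≈ -26.028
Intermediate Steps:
u = -⅓ (u = 1/(-3) = 1*(-⅓) = -⅓ ≈ -0.33333)
M(C) = -3 (M(C) = 1/(-⅓) = -3)
l = -630 (l = -3*210 = -630)
-467/(-2107) + l/((-2*q(-2))) = -467/(-2107) - 630/((-2*(-12))) = -467*(-1/2107) - 630/24 = 467/2107 - 630*1/24 = 467/2107 - 105/4 = -219367/8428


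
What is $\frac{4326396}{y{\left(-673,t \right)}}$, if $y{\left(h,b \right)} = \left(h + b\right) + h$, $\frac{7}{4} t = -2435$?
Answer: $- \frac{15142386}{9581} \approx -1580.5$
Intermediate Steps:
$t = - \frac{9740}{7}$ ($t = \frac{4}{7} \left(-2435\right) = - \frac{9740}{7} \approx -1391.4$)
$y{\left(h,b \right)} = b + 2 h$ ($y{\left(h,b \right)} = \left(b + h\right) + h = b + 2 h$)
$\frac{4326396}{y{\left(-673,t \right)}} = \frac{4326396}{- \frac{9740}{7} + 2 \left(-673\right)} = \frac{4326396}{- \frac{9740}{7} - 1346} = \frac{4326396}{- \frac{19162}{7}} = 4326396 \left(- \frac{7}{19162}\right) = - \frac{15142386}{9581}$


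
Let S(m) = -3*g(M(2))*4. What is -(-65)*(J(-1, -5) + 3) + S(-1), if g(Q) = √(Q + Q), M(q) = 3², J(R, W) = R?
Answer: 130 - 36*√2 ≈ 79.088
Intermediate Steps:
M(q) = 9
g(Q) = √2*√Q (g(Q) = √(2*Q) = √2*√Q)
S(m) = -36*√2 (S(m) = -3*√2*√9*4 = -3*√2*3*4 = -9*√2*4 = -36*√2)
-(-65)*(J(-1, -5) + 3) + S(-1) = -(-65)*(-1 + 3) - 36*√2 = -(-65)*2 - 36*√2 = -65*(-2) - 36*√2 = 130 - 36*√2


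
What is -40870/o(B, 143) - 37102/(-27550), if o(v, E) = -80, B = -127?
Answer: 56446833/110200 ≈ 512.22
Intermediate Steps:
-40870/o(B, 143) - 37102/(-27550) = -40870/(-80) - 37102/(-27550) = -40870*(-1/80) - 37102*(-1/27550) = 4087/8 + 18551/13775 = 56446833/110200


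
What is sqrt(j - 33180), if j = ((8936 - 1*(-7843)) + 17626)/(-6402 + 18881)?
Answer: I*sqrt(5166540792385)/12479 ≈ 182.15*I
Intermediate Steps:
j = 34405/12479 (j = ((8936 + 7843) + 17626)/12479 = (16779 + 17626)*(1/12479) = 34405*(1/12479) = 34405/12479 ≈ 2.7570)
sqrt(j - 33180) = sqrt(34405/12479 - 33180) = sqrt(-414018815/12479) = I*sqrt(5166540792385)/12479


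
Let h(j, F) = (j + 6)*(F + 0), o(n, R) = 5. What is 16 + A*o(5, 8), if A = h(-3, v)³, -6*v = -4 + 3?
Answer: 133/8 ≈ 16.625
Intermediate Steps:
v = ⅙ (v = -(-4 + 3)/6 = -⅙*(-1) = ⅙ ≈ 0.16667)
h(j, F) = F*(6 + j) (h(j, F) = (6 + j)*F = F*(6 + j))
A = ⅛ (A = ((6 - 3)/6)³ = ((⅙)*3)³ = (½)³ = ⅛ ≈ 0.12500)
16 + A*o(5, 8) = 16 + (⅛)*5 = 16 + 5/8 = 133/8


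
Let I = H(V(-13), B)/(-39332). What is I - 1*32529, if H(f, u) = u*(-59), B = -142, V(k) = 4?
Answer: -639719503/19666 ≈ -32529.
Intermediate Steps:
H(f, u) = -59*u
I = -4189/19666 (I = -59*(-142)/(-39332) = 8378*(-1/39332) = -4189/19666 ≈ -0.21301)
I - 1*32529 = -4189/19666 - 1*32529 = -4189/19666 - 32529 = -639719503/19666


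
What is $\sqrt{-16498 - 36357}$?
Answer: $31 i \sqrt{55} \approx 229.9 i$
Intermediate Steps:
$\sqrt{-16498 - 36357} = \sqrt{-52855} = 31 i \sqrt{55}$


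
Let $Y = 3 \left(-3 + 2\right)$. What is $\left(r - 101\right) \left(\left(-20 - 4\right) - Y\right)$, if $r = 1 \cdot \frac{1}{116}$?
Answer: $\frac{246015}{116} \approx 2120.8$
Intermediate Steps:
$Y = -3$ ($Y = 3 \left(-1\right) = -3$)
$r = \frac{1}{116}$ ($r = 1 \cdot \frac{1}{116} = \frac{1}{116} \approx 0.0086207$)
$\left(r - 101\right) \left(\left(-20 - 4\right) - Y\right) = \left(\frac{1}{116} - 101\right) \left(\left(-20 - 4\right) - -3\right) = - \frac{11715 \left(-24 + 3\right)}{116} = \left(- \frac{11715}{116}\right) \left(-21\right) = \frac{246015}{116}$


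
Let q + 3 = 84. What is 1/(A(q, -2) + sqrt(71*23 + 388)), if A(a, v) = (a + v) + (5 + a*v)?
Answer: -78/4063 - sqrt(2021)/4063 ≈ -0.030262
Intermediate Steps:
q = 81 (q = -3 + 84 = 81)
A(a, v) = 5 + a + v + a*v
1/(A(q, -2) + sqrt(71*23 + 388)) = 1/((5 + 81 - 2 + 81*(-2)) + sqrt(71*23 + 388)) = 1/((5 + 81 - 2 - 162) + sqrt(1633 + 388)) = 1/(-78 + sqrt(2021))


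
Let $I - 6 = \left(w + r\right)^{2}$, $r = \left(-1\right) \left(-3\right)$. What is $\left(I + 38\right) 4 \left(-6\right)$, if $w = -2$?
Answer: $-1080$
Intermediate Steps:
$r = 3$
$I = 7$ ($I = 6 + \left(-2 + 3\right)^{2} = 6 + 1^{2} = 6 + 1 = 7$)
$\left(I + 38\right) 4 \left(-6\right) = \left(7 + 38\right) 4 \left(-6\right) = 45 \left(-24\right) = -1080$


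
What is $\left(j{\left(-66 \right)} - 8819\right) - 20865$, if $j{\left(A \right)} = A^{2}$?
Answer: $-25328$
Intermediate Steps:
$\left(j{\left(-66 \right)} - 8819\right) - 20865 = \left(\left(-66\right)^{2} - 8819\right) - 20865 = \left(4356 - 8819\right) - 20865 = -4463 - 20865 = -25328$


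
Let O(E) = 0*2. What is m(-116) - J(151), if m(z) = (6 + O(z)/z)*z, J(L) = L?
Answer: -847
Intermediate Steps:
O(E) = 0
m(z) = 6*z (m(z) = (6 + 0/z)*z = (6 + 0)*z = 6*z)
m(-116) - J(151) = 6*(-116) - 1*151 = -696 - 151 = -847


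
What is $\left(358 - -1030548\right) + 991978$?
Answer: $2022884$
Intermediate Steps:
$\left(358 - -1030548\right) + 991978 = \left(358 + 1030548\right) + 991978 = 1030906 + 991978 = 2022884$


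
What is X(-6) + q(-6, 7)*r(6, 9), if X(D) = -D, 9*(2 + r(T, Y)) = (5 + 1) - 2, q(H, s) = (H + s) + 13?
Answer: -142/9 ≈ -15.778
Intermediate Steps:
q(H, s) = 13 + H + s
r(T, Y) = -14/9 (r(T, Y) = -2 + ((5 + 1) - 2)/9 = -2 + (6 - 2)/9 = -2 + (⅑)*4 = -2 + 4/9 = -14/9)
X(-6) + q(-6, 7)*r(6, 9) = -1*(-6) + (13 - 6 + 7)*(-14/9) = 6 + 14*(-14/9) = 6 - 196/9 = -142/9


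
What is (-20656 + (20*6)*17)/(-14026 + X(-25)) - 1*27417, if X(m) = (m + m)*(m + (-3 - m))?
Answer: -95104919/3469 ≈ -27416.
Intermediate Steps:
X(m) = -6*m (X(m) = (2*m)*(-3) = -6*m)
(-20656 + (20*6)*17)/(-14026 + X(-25)) - 1*27417 = (-20656 + (20*6)*17)/(-14026 - 6*(-25)) - 1*27417 = (-20656 + 120*17)/(-14026 + 150) - 27417 = (-20656 + 2040)/(-13876) - 27417 = -18616*(-1/13876) - 27417 = 4654/3469 - 27417 = -95104919/3469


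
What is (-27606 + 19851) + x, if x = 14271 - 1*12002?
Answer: -5486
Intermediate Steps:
x = 2269 (x = 14271 - 12002 = 2269)
(-27606 + 19851) + x = (-27606 + 19851) + 2269 = -7755 + 2269 = -5486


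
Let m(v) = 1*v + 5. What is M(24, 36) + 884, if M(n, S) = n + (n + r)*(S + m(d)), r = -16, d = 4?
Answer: 1268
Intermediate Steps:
m(v) = 5 + v (m(v) = v + 5 = 5 + v)
M(n, S) = n + (-16 + n)*(9 + S) (M(n, S) = n + (n - 16)*(S + (5 + 4)) = n + (-16 + n)*(S + 9) = n + (-16 + n)*(9 + S))
M(24, 36) + 884 = (-144 - 16*36 + 10*24 + 36*24) + 884 = (-144 - 576 + 240 + 864) + 884 = 384 + 884 = 1268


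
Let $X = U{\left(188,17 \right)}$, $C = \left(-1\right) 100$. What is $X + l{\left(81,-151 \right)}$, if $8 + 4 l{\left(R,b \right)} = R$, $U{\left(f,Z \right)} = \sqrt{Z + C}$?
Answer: $\frac{73}{4} + i \sqrt{83} \approx 18.25 + 9.1104 i$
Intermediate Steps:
$C = -100$
$U{\left(f,Z \right)} = \sqrt{-100 + Z}$ ($U{\left(f,Z \right)} = \sqrt{Z - 100} = \sqrt{-100 + Z}$)
$X = i \sqrt{83}$ ($X = \sqrt{-100 + 17} = \sqrt{-83} = i \sqrt{83} \approx 9.1104 i$)
$l{\left(R,b \right)} = -2 + \frac{R}{4}$
$X + l{\left(81,-151 \right)} = i \sqrt{83} + \left(-2 + \frac{1}{4} \cdot 81\right) = i \sqrt{83} + \left(-2 + \frac{81}{4}\right) = i \sqrt{83} + \frac{73}{4} = \frac{73}{4} + i \sqrt{83}$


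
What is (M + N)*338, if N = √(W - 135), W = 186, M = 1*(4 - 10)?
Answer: -2028 + 338*√51 ≈ 385.80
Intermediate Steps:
M = -6 (M = 1*(-6) = -6)
N = √51 (N = √(186 - 135) = √51 ≈ 7.1414)
(M + N)*338 = (-6 + √51)*338 = -2028 + 338*√51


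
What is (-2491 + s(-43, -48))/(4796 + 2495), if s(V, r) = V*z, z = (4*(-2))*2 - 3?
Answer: -1674/7291 ≈ -0.22960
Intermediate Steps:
z = -19 (z = -8*2 - 3 = -16 - 3 = -19)
s(V, r) = -19*V (s(V, r) = V*(-19) = -19*V)
(-2491 + s(-43, -48))/(4796 + 2495) = (-2491 - 19*(-43))/(4796 + 2495) = (-2491 + 817)/7291 = -1674*1/7291 = -1674/7291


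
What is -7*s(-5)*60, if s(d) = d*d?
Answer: -10500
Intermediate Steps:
s(d) = d²
-7*s(-5)*60 = -7*(-5)²*60 = -7*25*60 = -175*60 = -10500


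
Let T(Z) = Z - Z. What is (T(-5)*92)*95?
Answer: 0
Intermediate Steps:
T(Z) = 0
(T(-5)*92)*95 = (0*92)*95 = 0*95 = 0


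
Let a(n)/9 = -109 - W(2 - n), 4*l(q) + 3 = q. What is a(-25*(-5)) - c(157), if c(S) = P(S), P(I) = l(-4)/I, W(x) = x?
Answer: 79135/628 ≈ 126.01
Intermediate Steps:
l(q) = -¾ + q/4
P(I) = -7/(4*I) (P(I) = (-¾ + (¼)*(-4))/I = (-¾ - 1)/I = -7/(4*I))
c(S) = -7/(4*S)
a(n) = -999 + 9*n (a(n) = 9*(-109 - (2 - n)) = 9*(-109 + (-2 + n)) = 9*(-111 + n) = -999 + 9*n)
a(-25*(-5)) - c(157) = (-999 + 9*(-25*(-5))) - (-7)/(4*157) = (-999 + 9*125) - (-7)/(4*157) = (-999 + 1125) - 1*(-7/628) = 126 + 7/628 = 79135/628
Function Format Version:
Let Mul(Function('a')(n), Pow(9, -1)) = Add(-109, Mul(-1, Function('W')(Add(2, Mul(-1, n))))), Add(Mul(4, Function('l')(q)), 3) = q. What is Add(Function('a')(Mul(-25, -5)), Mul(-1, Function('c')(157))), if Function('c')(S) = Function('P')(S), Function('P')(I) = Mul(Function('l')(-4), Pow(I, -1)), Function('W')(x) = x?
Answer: Rational(79135, 628) ≈ 126.01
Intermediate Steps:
Function('l')(q) = Add(Rational(-3, 4), Mul(Rational(1, 4), q))
Function('P')(I) = Mul(Rational(-7, 4), Pow(I, -1)) (Function('P')(I) = Mul(Add(Rational(-3, 4), Mul(Rational(1, 4), -4)), Pow(I, -1)) = Mul(Add(Rational(-3, 4), -1), Pow(I, -1)) = Mul(Rational(-7, 4), Pow(I, -1)))
Function('c')(S) = Mul(Rational(-7, 4), Pow(S, -1))
Function('a')(n) = Add(-999, Mul(9, n)) (Function('a')(n) = Mul(9, Add(-109, Mul(-1, Add(2, Mul(-1, n))))) = Mul(9, Add(-109, Add(-2, n))) = Mul(9, Add(-111, n)) = Add(-999, Mul(9, n)))
Add(Function('a')(Mul(-25, -5)), Mul(-1, Function('c')(157))) = Add(Add(-999, Mul(9, Mul(-25, -5))), Mul(-1, Mul(Rational(-7, 4), Pow(157, -1)))) = Add(Add(-999, Mul(9, 125)), Mul(-1, Mul(Rational(-7, 4), Rational(1, 157)))) = Add(Add(-999, 1125), Mul(-1, Rational(-7, 628))) = Add(126, Rational(7, 628)) = Rational(79135, 628)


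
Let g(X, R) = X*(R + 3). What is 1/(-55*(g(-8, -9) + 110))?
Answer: -1/8690 ≈ -0.00011507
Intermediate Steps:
g(X, R) = X*(3 + R)
1/(-55*(g(-8, -9) + 110)) = 1/(-55*(-8*(3 - 9) + 110)) = 1/(-55*(-8*(-6) + 110)) = 1/(-55*(48 + 110)) = 1/(-55*158) = 1/(-8690) = -1/8690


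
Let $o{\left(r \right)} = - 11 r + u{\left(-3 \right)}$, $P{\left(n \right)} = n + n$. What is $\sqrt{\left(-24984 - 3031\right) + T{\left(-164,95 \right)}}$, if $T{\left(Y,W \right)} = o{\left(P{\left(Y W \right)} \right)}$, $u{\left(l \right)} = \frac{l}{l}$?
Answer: $\sqrt{314746} \approx 561.02$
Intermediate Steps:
$u{\left(l \right)} = 1$
$P{\left(n \right)} = 2 n$
$o{\left(r \right)} = 1 - 11 r$ ($o{\left(r \right)} = - 11 r + 1 = 1 - 11 r$)
$T{\left(Y,W \right)} = 1 - 22 W Y$ ($T{\left(Y,W \right)} = 1 - 11 \cdot 2 Y W = 1 - 11 \cdot 2 W Y = 1 - 22 W Y$)
$\sqrt{\left(-24984 - 3031\right) + T{\left(-164,95 \right)}} = \sqrt{\left(-24984 - 3031\right) - \left(-1 + 2090 \left(-164\right)\right)} = \sqrt{-28015 + \left(1 + 342760\right)} = \sqrt{-28015 + 342761} = \sqrt{314746}$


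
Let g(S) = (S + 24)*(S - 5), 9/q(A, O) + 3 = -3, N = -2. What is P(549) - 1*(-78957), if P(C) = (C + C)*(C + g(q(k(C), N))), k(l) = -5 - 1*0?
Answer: 1042353/2 ≈ 5.2118e+5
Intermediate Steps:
k(l) = -5 (k(l) = -5 + 0 = -5)
q(A, O) = -3/2 (q(A, O) = 9/(-3 - 3) = 9/(-6) = 9*(-⅙) = -3/2)
g(S) = (-5 + S)*(24 + S) (g(S) = (24 + S)*(-5 + S) = (-5 + S)*(24 + S))
P(C) = 2*C*(-585/4 + C) (P(C) = (C + C)*(C + (-120 + (-3/2)² + 19*(-3/2))) = (2*C)*(C + (-120 + 9/4 - 57/2)) = (2*C)*(C - 585/4) = (2*C)*(-585/4 + C) = 2*C*(-585/4 + C))
P(549) - 1*(-78957) = (½)*549*(-585 + 4*549) - 1*(-78957) = (½)*549*(-585 + 2196) + 78957 = (½)*549*1611 + 78957 = 884439/2 + 78957 = 1042353/2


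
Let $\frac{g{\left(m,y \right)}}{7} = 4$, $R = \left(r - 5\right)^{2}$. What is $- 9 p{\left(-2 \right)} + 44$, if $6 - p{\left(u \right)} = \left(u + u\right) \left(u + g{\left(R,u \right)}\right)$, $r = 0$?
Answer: $-946$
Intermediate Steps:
$R = 25$ ($R = \left(0 - 5\right)^{2} = \left(-5\right)^{2} = 25$)
$g{\left(m,y \right)} = 28$ ($g{\left(m,y \right)} = 7 \cdot 4 = 28$)
$p{\left(u \right)} = 6 - 2 u \left(28 + u\right)$ ($p{\left(u \right)} = 6 - \left(u + u\right) \left(u + 28\right) = 6 - 2 u \left(28 + u\right)$)
$- 9 p{\left(-2 \right)} + 44 = - 9 \left(6 - -112 - 2 \left(-2\right)^{2}\right) + 44 = - 9 \left(6 + 112 - 8\right) + 44 = \left(-9\right) 110 + 44 = -990 + 44 = -946$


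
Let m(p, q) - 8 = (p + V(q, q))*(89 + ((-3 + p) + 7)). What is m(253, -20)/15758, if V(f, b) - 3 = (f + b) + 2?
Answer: 37718/7879 ≈ 4.7872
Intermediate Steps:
V(f, b) = 5 + b + f (V(f, b) = 3 + ((f + b) + 2) = 3 + ((b + f) + 2) = 3 + (2 + b + f) = 5 + b + f)
m(p, q) = 8 + (93 + p)*(5 + p + 2*q) (m(p, q) = 8 + (p + (5 + q + q))*(89 + ((-3 + p) + 7)) = 8 + (p + (5 + 2*q))*(89 + (4 + p)) = 8 + (5 + p + 2*q)*(93 + p) = 8 + (93 + p)*(5 + p + 2*q))
m(253, -20)/15758 = (473 + 253**2 + 98*253 + 186*(-20) + 2*253*(-20))/15758 = (473 + 64009 + 24794 - 3720 - 10120)*(1/15758) = 75436*(1/15758) = 37718/7879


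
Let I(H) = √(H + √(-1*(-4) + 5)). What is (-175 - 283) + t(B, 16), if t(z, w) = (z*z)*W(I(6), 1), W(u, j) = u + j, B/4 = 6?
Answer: 1846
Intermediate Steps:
B = 24 (B = 4*6 = 24)
I(H) = √(3 + H) (I(H) = √(H + √(4 + 5)) = √(H + √9) = √(H + 3) = √(3 + H))
W(u, j) = j + u
t(z, w) = 4*z² (t(z, w) = (z*z)*(1 + √(3 + 6)) = z²*(1 + √9) = z²*(1 + 3) = z²*4 = 4*z²)
(-175 - 283) + t(B, 16) = (-175 - 283) + 4*24² = -458 + 4*576 = -458 + 2304 = 1846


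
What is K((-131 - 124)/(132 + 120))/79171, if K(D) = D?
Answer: -85/6650364 ≈ -1.2781e-5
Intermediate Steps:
K((-131 - 124)/(132 + 120))/79171 = ((-131 - 124)/(132 + 120))/79171 = -255/252*(1/79171) = -255*1/252*(1/79171) = -85/84*1/79171 = -85/6650364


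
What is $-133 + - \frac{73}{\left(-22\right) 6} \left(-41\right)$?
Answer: $- \frac{20549}{132} \approx -155.67$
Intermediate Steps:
$-133 + - \frac{73}{\left(-22\right) 6} \left(-41\right) = -133 + - \frac{73}{-132} \left(-41\right) = -133 + \left(-73\right) \left(- \frac{1}{132}\right) \left(-41\right) = -133 + \frac{73}{132} \left(-41\right) = -133 - \frac{2993}{132} = - \frac{20549}{132}$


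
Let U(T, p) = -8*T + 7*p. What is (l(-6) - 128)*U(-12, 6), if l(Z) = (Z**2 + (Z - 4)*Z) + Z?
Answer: -5244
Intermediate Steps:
l(Z) = Z + Z**2 + Z*(-4 + Z) (l(Z) = (Z**2 + (-4 + Z)*Z) + Z = (Z**2 + Z*(-4 + Z)) + Z = Z + Z**2 + Z*(-4 + Z))
(l(-6) - 128)*U(-12, 6) = (-6*(-3 + 2*(-6)) - 128)*(-8*(-12) + 7*6) = (-6*(-3 - 12) - 128)*(96 + 42) = (-6*(-15) - 128)*138 = (90 - 128)*138 = -38*138 = -5244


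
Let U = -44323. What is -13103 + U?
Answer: -57426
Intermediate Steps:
-13103 + U = -13103 - 44323 = -57426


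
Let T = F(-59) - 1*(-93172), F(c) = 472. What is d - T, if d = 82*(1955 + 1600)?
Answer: 197866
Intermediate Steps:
T = 93644 (T = 472 - 1*(-93172) = 472 + 93172 = 93644)
d = 291510 (d = 82*3555 = 291510)
d - T = 291510 - 1*93644 = 291510 - 93644 = 197866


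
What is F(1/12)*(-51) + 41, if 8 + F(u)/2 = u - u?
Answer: 857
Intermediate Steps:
F(u) = -16 (F(u) = -16 + 2*(u - u) = -16 + 2*0 = -16 + 0 = -16)
F(1/12)*(-51) + 41 = -16*(-51) + 41 = 816 + 41 = 857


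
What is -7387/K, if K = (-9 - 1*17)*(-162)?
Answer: -7387/4212 ≈ -1.7538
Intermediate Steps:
K = 4212 (K = (-9 - 17)*(-162) = -26*(-162) = 4212)
-7387/K = -7387/4212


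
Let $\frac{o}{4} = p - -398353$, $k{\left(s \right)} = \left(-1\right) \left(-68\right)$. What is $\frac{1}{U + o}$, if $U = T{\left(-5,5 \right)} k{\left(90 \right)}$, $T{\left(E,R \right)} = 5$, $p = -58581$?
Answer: $\frac{1}{1359428} \approx 7.356 \cdot 10^{-7}$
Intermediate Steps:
$k{\left(s \right)} = 68$
$o = 1359088$ ($o = 4 \left(-58581 - -398353\right) = 4 \left(-58581 + 398353\right) = 4 \cdot 339772 = 1359088$)
$U = 340$ ($U = 5 \cdot 68 = 340$)
$\frac{1}{U + o} = \frac{1}{340 + 1359088} = \frac{1}{1359428}$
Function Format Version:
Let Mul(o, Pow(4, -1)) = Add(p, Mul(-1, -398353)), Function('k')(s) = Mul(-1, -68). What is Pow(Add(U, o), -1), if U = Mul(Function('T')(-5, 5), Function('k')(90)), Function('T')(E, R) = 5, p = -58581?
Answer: Rational(1, 1359428) ≈ 7.3560e-7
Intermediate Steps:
Function('k')(s) = 68
o = 1359088 (o = Mul(4, Add(-58581, Mul(-1, -398353))) = Mul(4, Add(-58581, 398353)) = Mul(4, 339772) = 1359088)
U = 340 (U = Mul(5, 68) = 340)
Pow(Add(U, o), -1) = Pow(Add(340, 1359088), -1) = Pow(1359428, -1) = Rational(1, 1359428)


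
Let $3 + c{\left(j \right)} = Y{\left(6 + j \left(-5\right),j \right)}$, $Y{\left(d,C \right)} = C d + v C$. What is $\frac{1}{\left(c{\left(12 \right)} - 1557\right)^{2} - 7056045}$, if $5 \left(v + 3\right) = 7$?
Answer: $- \frac{25}{52390629} \approx -4.7718 \cdot 10^{-7}$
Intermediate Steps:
$v = - \frac{8}{5}$ ($v = -3 + \frac{1}{5} \cdot 7 = -3 + \frac{7}{5} = - \frac{8}{5} \approx -1.6$)
$Y{\left(d,C \right)} = - \frac{8 C}{5} + C d$ ($Y{\left(d,C \right)} = C d - \frac{8 C}{5} = - \frac{8 C}{5} + C d$)
$c{\left(j \right)} = -3 + \frac{j \left(22 - 25 j\right)}{5}$ ($c{\left(j \right)} = -3 + \frac{j \left(-8 + 5 \left(6 + j \left(-5\right)\right)\right)}{5} = -3 + \frac{j \left(-8 + 5 \left(6 - 5 j\right)\right)}{5} = -3 + \frac{j \left(-8 - \left(-30 + 25 j\right)\right)}{5} = -3 + \frac{j \left(22 - 25 j\right)}{5}$)
$\frac{1}{\left(c{\left(12 \right)} - 1557\right)^{2} - 7056045} = \frac{1}{\left(\left(-3 - \frac{12 \left(-22 + 25 \cdot 12\right)}{5}\right) - 1557\right)^{2} - 7056045} = \frac{1}{\left(\left(-3 - \frac{12 \left(-22 + 300\right)}{5}\right) - 1557\right)^{2} - 7056045} = \frac{1}{\left(\left(-3 - \frac{12}{5} \cdot 278\right) - 1557\right)^{2} - 7056045} = \frac{1}{\left(\left(-3 - \frac{3336}{5}\right) - 1557\right)^{2} - 7056045} = \frac{1}{\left(- \frac{3351}{5} - 1557\right)^{2} - 7056045} = \frac{1}{\left(- \frac{11136}{5}\right)^{2} - 7056045} = \frac{1}{\frac{124010496}{25} - 7056045} = \frac{1}{- \frac{52390629}{25}} = - \frac{25}{52390629}$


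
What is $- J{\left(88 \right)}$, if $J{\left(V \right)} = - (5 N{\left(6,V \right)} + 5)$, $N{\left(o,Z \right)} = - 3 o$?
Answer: $-85$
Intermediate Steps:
$J{\left(V \right)} = 85$ ($J{\left(V \right)} = - (5 \left(\left(-3\right) 6\right) + 5) = - (5 \left(-18\right) + 5) = - (-90 + 5) = \left(-1\right) \left(-85\right) = 85$)
$- J{\left(88 \right)} = \left(-1\right) 85 = -85$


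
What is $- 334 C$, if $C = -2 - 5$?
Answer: $2338$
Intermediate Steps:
$C = -7$ ($C = -2 - 5 = -7$)
$- 334 C = \left(-334\right) \left(-7\right) = 2338$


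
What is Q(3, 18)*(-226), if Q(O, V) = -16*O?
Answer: 10848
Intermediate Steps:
Q(3, 18)*(-226) = -16*3*(-226) = -48*(-226) = 10848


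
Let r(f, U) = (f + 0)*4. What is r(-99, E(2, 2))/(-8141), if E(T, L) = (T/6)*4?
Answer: 396/8141 ≈ 0.048643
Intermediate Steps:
E(T, L) = 2*T/3 (E(T, L) = (T/6)*4 = 2*T/3)
r(f, U) = 4*f (r(f, U) = f*4 = 4*f)
r(-99, E(2, 2))/(-8141) = (4*(-99))/(-8141) = -396*(-1/8141) = 396/8141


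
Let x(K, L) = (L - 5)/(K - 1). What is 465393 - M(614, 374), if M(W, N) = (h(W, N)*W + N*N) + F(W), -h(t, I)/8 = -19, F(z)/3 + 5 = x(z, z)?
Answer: 142339225/613 ≈ 2.3220e+5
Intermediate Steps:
x(K, L) = (-5 + L)/(-1 + K)
F(z) = -15 + 3*(-5 + z)/(-1 + z) (F(z) = -15 + 3*((-5 + z)/(-1 + z)) = -15 + 3*(-5 + z)/(-1 + z))
h(t, I) = 152 (h(t, I) = -8*(-19) = 152)
M(W, N) = N² + 152*W - 12*W/(-1 + W) (M(W, N) = (152*W + N*N) - 12*W/(-1 + W) = (152*W + N²) - 12*W/(-1 + W) = (N² + 152*W) - 12*W/(-1 + W) = N² + 152*W - 12*W/(-1 + W))
465393 - M(614, 374) = 465393 - (-15 + 3*614 + (-1 + 614)*(-15 + 374² + 152*614))/(-1 + 614) = 465393 - (-15 + 1842 + 613*(-15 + 139876 + 93328))/613 = 465393 - (-15 + 1842 + 613*233189)/613 = 465393 - (-15 + 1842 + 142944857)/613 = 465393 - 142946684/613 = 142339225/613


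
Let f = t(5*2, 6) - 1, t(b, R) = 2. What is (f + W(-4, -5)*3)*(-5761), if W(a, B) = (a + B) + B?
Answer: 236201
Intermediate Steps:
W(a, B) = a + 2*B (W(a, B) = (B + a) + B = a + 2*B)
f = 1 (f = 2 - 1 = 1)
(f + W(-4, -5)*3)*(-5761) = (1 + (-4 + 2*(-5))*3)*(-5761) = (1 + (-4 - 10)*3)*(-5761) = (1 - 14*3)*(-5761) = (1 - 42)*(-5761) = -41*(-5761) = 236201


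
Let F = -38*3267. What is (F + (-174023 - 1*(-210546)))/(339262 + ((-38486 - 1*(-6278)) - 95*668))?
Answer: -87623/243594 ≈ -0.35971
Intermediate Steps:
F = -124146
(F + (-174023 - 1*(-210546)))/(339262 + ((-38486 - 1*(-6278)) - 95*668)) = (-124146 + (-174023 - 1*(-210546)))/(339262 + ((-38486 - 1*(-6278)) - 95*668)) = (-124146 + (-174023 + 210546))/(339262 + ((-38486 + 6278) - 63460)) = (-124146 + 36523)/(339262 + (-32208 - 63460)) = -87623/(339262 - 95668) = -87623/243594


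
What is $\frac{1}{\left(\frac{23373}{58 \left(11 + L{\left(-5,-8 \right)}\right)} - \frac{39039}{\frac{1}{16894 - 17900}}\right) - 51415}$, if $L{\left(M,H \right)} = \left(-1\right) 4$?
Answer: $\frac{58}{2274868841} \approx 2.5496 \cdot 10^{-8}$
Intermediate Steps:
$L{\left(M,H \right)} = -4$
$\frac{1}{\left(\frac{23373}{58 \left(11 + L{\left(-5,-8 \right)}\right)} - \frac{39039}{\frac{1}{16894 - 17900}}\right) - 51415} = \frac{1}{\left(\frac{23373}{58 \left(11 - 4\right)} - \frac{39039}{\frac{1}{16894 - 17900}}\right) - 51415} = \frac{1}{\left(\frac{23373}{58 \cdot 7} - \frac{39039}{\frac{1}{-1006}}\right) - 51415} = \frac{1}{\left(\frac{23373}{406} - \frac{39039}{- \frac{1}{1006}}\right) - 51415} = \frac{1}{\left(23373 \cdot \frac{1}{406} - -39273234\right) - 51415} = \frac{1}{\left(\frac{3339}{58} + 39273234\right) - 51415} = \frac{1}{\frac{2277850911}{58} - 51415} = \frac{1}{\frac{2274868841}{58}} = \frac{58}{2274868841}$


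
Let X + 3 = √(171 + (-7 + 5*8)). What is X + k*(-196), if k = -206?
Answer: 40373 + 2*√51 ≈ 40387.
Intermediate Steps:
X = -3 + 2*√51 (X = -3 + √(171 + (-7 + 5*8)) = -3 + √(171 + (-7 + 40)) = -3 + √(171 + 33) = -3 + √204 = -3 + 2*√51 ≈ 11.283)
X + k*(-196) = (-3 + 2*√51) - 206*(-196) = (-3 + 2*√51) + 40376 = 40373 + 2*√51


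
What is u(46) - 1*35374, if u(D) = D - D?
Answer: -35374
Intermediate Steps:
u(D) = 0
u(46) - 1*35374 = 0 - 1*35374 = 0 - 35374 = -35374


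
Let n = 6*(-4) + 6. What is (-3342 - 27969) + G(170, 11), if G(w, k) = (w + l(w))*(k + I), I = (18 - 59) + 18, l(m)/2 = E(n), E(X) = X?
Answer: -32919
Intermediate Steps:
n = -18 (n = -24 + 6 = -18)
l(m) = -36 (l(m) = 2*(-18) = -36)
I = -23 (I = -41 + 18 = -23)
G(w, k) = (-36 + w)*(-23 + k) (G(w, k) = (w - 36)*(k - 23) = (-36 + w)*(-23 + k))
(-3342 - 27969) + G(170, 11) = (-3342 - 27969) + (828 - 36*11 - 23*170 + 11*170) = -31311 + (828 - 396 - 3910 + 1870) = -31311 - 1608 = -32919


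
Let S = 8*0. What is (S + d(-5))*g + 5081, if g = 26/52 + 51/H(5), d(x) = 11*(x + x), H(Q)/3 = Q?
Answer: 4652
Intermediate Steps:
H(Q) = 3*Q
S = 0
d(x) = 22*x (d(x) = 11*(2*x) = 22*x)
g = 39/10 (g = 26/52 + 51/((3*5)) = 26*(1/52) + 51/15 = ½ + 51*(1/15) = ½ + 17/5 = 39/10 ≈ 3.9000)
(S + d(-5))*g + 5081 = (0 + 22*(-5))*(39/10) + 5081 = (0 - 110)*(39/10) + 5081 = -110*39/10 + 5081 = -429 + 5081 = 4652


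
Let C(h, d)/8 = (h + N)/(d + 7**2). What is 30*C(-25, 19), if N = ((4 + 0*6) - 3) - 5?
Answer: -1740/17 ≈ -102.35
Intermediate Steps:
N = -4 (N = ((4 + 0) - 3) - 5 = (4 - 3) - 5 = 1 - 5 = -4)
C(h, d) = 8*(-4 + h)/(49 + d) (C(h, d) = 8*((h - 4)/(d + 7**2)) = 8*((-4 + h)/(d + 49)) = 8*((-4 + h)/(49 + d)) = 8*(-4 + h)/(49 + d))
30*C(-25, 19) = 30*(8*(-4 - 25)/(49 + 19)) = 30*(8*(-29)/68) = 30*(8*(1/68)*(-29)) = 30*(-58/17) = -1740/17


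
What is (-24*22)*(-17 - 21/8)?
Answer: 10362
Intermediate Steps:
(-24*22)*(-17 - 21/8) = -528*(-17 - 21*⅛) = -528*(-17 - 21/8) = -528*(-157/8) = 10362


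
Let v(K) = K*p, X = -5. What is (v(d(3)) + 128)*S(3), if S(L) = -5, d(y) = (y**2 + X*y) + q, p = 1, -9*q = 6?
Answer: -1820/3 ≈ -606.67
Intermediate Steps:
q = -2/3 (q = -1/9*6 = -2/3 ≈ -0.66667)
d(y) = -2/3 + y**2 - 5*y (d(y) = (y**2 - 5*y) - 2/3 = -2/3 + y**2 - 5*y)
v(K) = K (v(K) = K*1 = K)
(v(d(3)) + 128)*S(3) = ((-2/3 + 3**2 - 5*3) + 128)*(-5) = ((-2/3 + 9 - 15) + 128)*(-5) = (-20/3 + 128)*(-5) = (364/3)*(-5) = -1820/3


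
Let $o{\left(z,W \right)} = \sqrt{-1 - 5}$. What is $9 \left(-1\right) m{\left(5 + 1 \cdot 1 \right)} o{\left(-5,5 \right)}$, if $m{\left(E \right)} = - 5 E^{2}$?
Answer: $1620 i \sqrt{6} \approx 3968.2 i$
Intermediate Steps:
$o{\left(z,W \right)} = i \sqrt{6}$ ($o{\left(z,W \right)} = \sqrt{-6} = i \sqrt{6}$)
$9 \left(-1\right) m{\left(5 + 1 \cdot 1 \right)} o{\left(-5,5 \right)} = 9 \left(-1\right) - 5 \left(5 + 1 \cdot 1\right)^{2} i \sqrt{6} = - 9 - 5 \left(5 + 1\right)^{2} i \sqrt{6} = - 9 - 5 \cdot 6^{2} i \sqrt{6} = - 9 \left(-5\right) 36 i \sqrt{6} = - 9 \left(- 180 i \sqrt{6}\right) = 1620 i \sqrt{6}$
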